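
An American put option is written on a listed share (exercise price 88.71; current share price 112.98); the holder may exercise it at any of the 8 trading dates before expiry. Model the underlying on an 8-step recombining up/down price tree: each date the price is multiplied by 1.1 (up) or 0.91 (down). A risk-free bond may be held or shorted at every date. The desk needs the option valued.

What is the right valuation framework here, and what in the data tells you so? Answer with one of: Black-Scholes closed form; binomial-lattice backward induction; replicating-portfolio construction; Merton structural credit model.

Key observation: the defining feature is the embedded early-exercise option across 8 discrete dates on the spot-112.98 tree; pricing the strike-88.71 put means working backward with an exercise test at every node.

framework: binomial-lattice backward induction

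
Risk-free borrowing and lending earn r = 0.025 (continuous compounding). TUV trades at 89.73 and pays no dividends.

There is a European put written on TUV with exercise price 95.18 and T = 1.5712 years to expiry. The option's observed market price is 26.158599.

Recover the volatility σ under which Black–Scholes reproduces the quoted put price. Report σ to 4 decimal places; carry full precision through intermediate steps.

sigma = 0.5692

At σ = 0.5692 the Black–Scholes value reproduces the quote:
σ√T = 0.5692·√1.5712 = 0.713478
d₁ = (ln(S/K) + (r+σ²/2)T) / (σ√T) = (ln(89.73/95.18) + (0.025+0.5692²/2)·1.5712) / 0.713478 = (-0.058965 + 0.293805) / 0.713478 = 0.329149
d₂ = d₁ − σ√T = 0.329149 − 0.713478 = -0.384329
e^{−rT} = 0.961481
N(−d₁) = 0.371021,  N(−d₂) = 0.649633
V = K·e^{−rT}·N(−d₂) − S·N(−d₁) = 59.450352 − 33.291752 = 26.158599 (the observed quote) — the price is monotone increasing in volatility, hence this σ is the only solution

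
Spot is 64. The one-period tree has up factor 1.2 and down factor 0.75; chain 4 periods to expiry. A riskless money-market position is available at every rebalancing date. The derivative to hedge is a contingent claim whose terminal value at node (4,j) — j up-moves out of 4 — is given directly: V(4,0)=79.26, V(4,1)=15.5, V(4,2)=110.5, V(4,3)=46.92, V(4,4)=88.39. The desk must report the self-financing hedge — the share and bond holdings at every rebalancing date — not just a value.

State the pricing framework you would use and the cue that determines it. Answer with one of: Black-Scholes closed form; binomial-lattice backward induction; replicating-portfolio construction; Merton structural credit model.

Key observation: a price alone would not answer the question — the per-node share/bond construction on the spot-64, 1.2/0.75 tree is required, and only the replicating-portfolio method yields it.

framework: replicating-portfolio construction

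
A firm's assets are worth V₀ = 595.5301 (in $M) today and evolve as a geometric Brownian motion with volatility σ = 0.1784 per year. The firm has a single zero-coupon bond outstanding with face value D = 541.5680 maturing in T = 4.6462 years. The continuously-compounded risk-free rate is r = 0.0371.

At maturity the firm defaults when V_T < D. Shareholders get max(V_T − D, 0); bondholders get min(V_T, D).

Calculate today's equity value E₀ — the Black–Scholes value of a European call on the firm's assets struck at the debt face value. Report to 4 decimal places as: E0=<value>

Apply the equity-as-call identities (strike 541.5680, horizon 4.6462 years):
d₁ = [ln(V₀/D) + (r + σ²/2)T] / (σ√T)
   = [ln(595.5301/541.5680) + (0.0371 + 0.5·0.1784²)·4.6462] / (0.1784·√4.6462)
   = [0.094983 + 0.246310] / 0.384542 = 0.887533
d₂ = d₁ − σ√T = 0.887533 − 0.384542 = 0.502991
N(d₁) = 0.812604,  N(d₂) = 0.692515,  e^(−rT) = 0.841664
E₀ = V₀·N(d₁) − D·e^(−rT)·N(d₂)
   = 595.5301·0.812604 − 541.5680·0.841664·0.692515 = 168.269158

E0=168.2692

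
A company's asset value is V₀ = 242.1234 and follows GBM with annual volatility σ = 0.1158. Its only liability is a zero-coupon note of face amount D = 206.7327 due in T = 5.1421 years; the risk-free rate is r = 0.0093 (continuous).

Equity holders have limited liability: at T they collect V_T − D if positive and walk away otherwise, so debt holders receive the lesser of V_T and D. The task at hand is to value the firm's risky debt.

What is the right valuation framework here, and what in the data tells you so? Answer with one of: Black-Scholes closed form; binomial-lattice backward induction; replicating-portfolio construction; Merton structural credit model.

framework: Merton structural credit model

Key observation: the question is about default risk generated by asset-value dynamics against a debt face of 206.7327 — the structural framework prices exactly that.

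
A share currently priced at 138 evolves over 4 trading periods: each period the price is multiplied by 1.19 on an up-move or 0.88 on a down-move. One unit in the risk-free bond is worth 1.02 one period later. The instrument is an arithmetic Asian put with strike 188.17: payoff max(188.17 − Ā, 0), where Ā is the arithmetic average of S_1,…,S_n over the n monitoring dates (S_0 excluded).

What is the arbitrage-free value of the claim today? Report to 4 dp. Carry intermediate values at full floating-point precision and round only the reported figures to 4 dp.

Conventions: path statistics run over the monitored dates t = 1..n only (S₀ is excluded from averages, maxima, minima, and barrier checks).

No-arbitrage gives p* = (R−d)/(u−d) = 0.4516: enumerate every path, weight its payoff by its p*-probability, and discount by R^4.
Enumerate all 2^4 = 16 price paths (U = up ×1.19, D = down ×0.88); each path with k up-moves has probability p*^k·(1−p*)^(4−k).
DDDD: Ā=101.2771, payoff=86.8929, prob=0.090438
UDDD: Ā=136.9542, payoff=51.2158, prob=0.074478
DUDD: Ā=126.2592, payoff=61.9108, prob=0.074478
UUDD: Ā=170.7369, payoff=17.4331, prob=0.061335
DDUD: Ā=116.8476, payoff=71.3224, prob=0.074478
UDUD: Ā=158.0099, payoff=30.1601, prob=0.061335
DUUD: Ā=147.3149, payoff=40.8551, prob=0.061335
UUUD: Ā=199.2099, payoff=0.0000, prob=0.050511
DDDU: Ā=108.5654, payoff=79.6046, prob=0.074478
UDDU: Ā=146.8101, payoff=41.3599, prob=0.061335
DUDU: Ā=136.1151, payoff=52.0549, prob=0.061335
UUDU: Ā=184.0647, payoff=4.1053, prob=0.050511
DDUU: Ā=126.7035, payoff=61.4665, prob=0.061335
UDUU: Ā=171.3376, payoff=16.8324, prob=0.050511
DUUU: Ā=160.6426, payoff=27.5274, prob=0.050511
UUUU: Ā=217.2326, payoff=0.0000, prob=0.041597
Price = Σ prob·payoff / R^4 = 44.897177 / 1.082432 = 41.4781

price = 41.4781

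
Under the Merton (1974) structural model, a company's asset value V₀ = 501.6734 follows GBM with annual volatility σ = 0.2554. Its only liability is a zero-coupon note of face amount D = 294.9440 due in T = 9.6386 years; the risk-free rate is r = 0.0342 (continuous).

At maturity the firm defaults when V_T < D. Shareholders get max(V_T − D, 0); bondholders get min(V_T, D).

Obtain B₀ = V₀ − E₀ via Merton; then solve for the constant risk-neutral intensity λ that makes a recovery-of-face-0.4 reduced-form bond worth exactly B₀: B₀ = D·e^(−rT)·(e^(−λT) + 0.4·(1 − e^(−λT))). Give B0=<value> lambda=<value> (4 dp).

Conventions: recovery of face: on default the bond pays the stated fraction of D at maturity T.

B0=194.7685 lambda=0.0152

With assets at 501.6734 and a single debt payment of 294.9440 at 9.6386 years:
d₁ = [ln(V₀/D) + (r + σ²/2)T] / (σ√T)
   = [ln(501.6734/294.9440) + (0.0342 + 0.5·0.2554²)·9.6386] / (0.2554·√9.6386)
   = [0.531164 + 0.643999] / 0.792917 = 1.482075
d₂ = d₁ − σ√T = 1.482075 − 0.792917 = 0.689158
N(d₁) = 0.930840,  N(d₂) = 0.754638,  e^(−rT) = 0.719183
E₀ = V₀·N(d₁) − D·e^(−rT)·N(d₂)
   = 501.6734·0.930840 − 294.9440·0.719183·0.754638 = 306.904853
B₀ = V₀ − E₀ = 501.6734 − 306.904853 = 194.768547
e^(−λT) = (B₀·e^(rT)/D − 0.4)/(1 − 0.4) = (194.7685·1.390468/294.9440 − 0.4)/0.6 = 0.86367636
λ = −ln(0.86367636)/9.6386 = 0.015205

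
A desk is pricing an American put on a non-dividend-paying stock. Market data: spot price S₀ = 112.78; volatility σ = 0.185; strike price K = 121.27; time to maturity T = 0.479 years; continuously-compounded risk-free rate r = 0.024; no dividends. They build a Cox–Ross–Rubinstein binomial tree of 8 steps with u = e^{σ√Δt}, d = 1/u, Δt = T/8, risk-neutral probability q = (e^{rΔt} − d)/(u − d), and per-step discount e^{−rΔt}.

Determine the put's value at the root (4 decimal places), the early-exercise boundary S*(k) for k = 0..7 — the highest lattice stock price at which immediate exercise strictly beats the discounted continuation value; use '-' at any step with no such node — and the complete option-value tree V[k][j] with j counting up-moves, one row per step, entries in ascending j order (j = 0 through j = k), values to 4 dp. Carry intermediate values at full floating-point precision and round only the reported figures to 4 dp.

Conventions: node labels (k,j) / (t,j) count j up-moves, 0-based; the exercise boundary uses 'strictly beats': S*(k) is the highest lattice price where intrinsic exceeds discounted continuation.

params: Δt=0.05987 u=1.04631 d=0.95574 q=0.50456 e^(-rΔt)=0.99856
t_8 payoffs: 42.7548 35.3146 27.1693 18.2521 8.4900 0.0000 0.0000 0.0000 0.0000
t_7: node(7,0) S=82.1511 payoff=39.1189 vs cont=38.9447 → 39.1189 [stop]  node(7,1) S=89.9359 payoff=31.3341 vs cont=31.1599 → 31.3341 [stop]  node(7,2) S=98.4584 payoff=22.8116 vs cont=22.6375 → 22.8116 [stop]  node(7,3) S=107.7885 payoff=13.4815 vs cont=13.3074 → 13.4815 [stop]  node(7,4) S=118.0027 payoff=3.2673 vs cont=4.2002 → 4.2002 [wait]  node(7,5) S=129.1848 payoff=0.0000 vs cont=0.0000 → 0.0000 [wait]  node(7,6) S=141.4266 payoff=0.0000 vs cont=0.0000 → 0.0000 [wait]  node(7,7) S=154.8284 payoff=0.0000 vs cont=0.0000 → 0.0000 [wait]  ⇒ S*(7)=107.7885
t_6: node(6,0) S=85.9554 payoff=35.3146 vs cont=35.1404 → 35.3146 [stop]  node(6,1) S=94.1007 payoff=27.1693 vs cont=26.9951 → 27.1693 [stop]  node(6,2) S=103.0179 payoff=18.2521 vs cont=18.0780 → 18.2521 [stop]  node(6,3) S=112.7800 payoff=8.4900 vs cont=8.7859 → 8.7859 [wait]  node(6,4) S=123.4672 payoff=0.0000 vs cont=2.0780 → 2.0780 [wait]  node(6,5) S=135.1672 payoff=0.0000 vs cont=0.0000 → 0.0000 [wait]  node(6,6) S=147.9758 payoff=0.0000 vs cont=0.0000 → 0.0000 [wait]  ⇒ S*(6)=103.0179
t_5: node(5,0) S=89.9359 payoff=31.3341 vs cont=31.1599 → 31.3341 [stop]  node(5,1) S=98.4584 payoff=22.8116 vs cont=22.6375 → 22.8116 [stop]  node(5,2) S=107.7885 payoff=13.4815 vs cont=13.4565 → 13.4815 [stop]  node(5,3) S=118.0027 payoff=3.2673 vs cont=5.3936 → 5.3936 [wait]  node(5,4) S=129.1848 payoff=0.0000 vs cont=1.0280 → 1.0280 [wait]  node(5,5) S=141.4266 payoff=0.0000 vs cont=0.0000 → 0.0000 [wait]  ⇒ S*(5)=107.7885
t_4: node(4,0) S=94.1007 payoff=27.1693 vs cont=26.9951 → 27.1693 [stop]  node(4,1) S=103.0179 payoff=18.2521 vs cont=18.0780 → 18.2521 [stop]  node(4,2) S=112.7800 payoff=8.4900 vs cont=9.3871 → 9.3871 [wait]  node(4,3) S=123.4672 payoff=0.0000 vs cont=3.1863 → 3.1863 [wait]  node(4,4) S=135.1672 payoff=0.0000 vs cont=0.5086 → 0.5086 [wait]  ⇒ S*(4)=103.0179
t_3: node(3,0) S=98.4584 payoff=22.8116 vs cont=22.6375 → 22.8116 [stop]  node(3,1) S=107.7885 payoff=13.4815 vs cont=13.7594 → 13.7594 [wait]  node(3,2) S=118.0027 payoff=3.2673 vs cont=6.2494 → 6.2494 [wait]  node(3,3) S=129.1848 payoff=0.0000 vs cont=1.8326 → 1.8326 [wait]  ⇒ S*(3)=98.4584
t_2: node(2,0) S=103.0179 payoff=18.2521 vs cont=18.2180 → 18.2521 [stop]  node(2,1) S=112.7800 payoff=8.4900 vs cont=9.9558 → 9.9558 [wait]  node(2,2) S=123.4672 payoff=0.0000 vs cont=4.0151 → 4.0151 [wait]  ⇒ S*(2)=103.0179
t_1: node(1,0) S=107.7885 payoff=13.4815 vs cont=14.0459 → 14.0459 [wait]  node(1,1) S=118.0027 payoff=3.2673 vs cont=6.9484 → 6.9484 [wait]  ⇒ S*(1)=-
t_0: node(0,0) S=112.7800 payoff=8.4900 vs cont=10.4497 → 10.4497 [wait]  ⇒ S*(0)=-

price = 10.4497
boundary = - - 103.0179 98.4584 103.0179 107.7885 103.0179 107.7885
tree:
10.4497
14.0459 6.9484
18.2521 9.9558 4.0151
22.8116 13.7594 6.2494 1.8326
27.1693 18.2521 9.3871 3.1863 0.5086
31.3341 22.8116 13.4815 5.3936 1.0280 0.0000
35.3146 27.1693 18.2521 8.7859 2.0780 0.0000 0.0000
39.1189 31.3341 22.8116 13.4815 4.2002 0.0000 0.0000 0.0000
42.7548 35.3146 27.1693 18.2521 8.4900 0.0000 0.0000 0.0000 0.0000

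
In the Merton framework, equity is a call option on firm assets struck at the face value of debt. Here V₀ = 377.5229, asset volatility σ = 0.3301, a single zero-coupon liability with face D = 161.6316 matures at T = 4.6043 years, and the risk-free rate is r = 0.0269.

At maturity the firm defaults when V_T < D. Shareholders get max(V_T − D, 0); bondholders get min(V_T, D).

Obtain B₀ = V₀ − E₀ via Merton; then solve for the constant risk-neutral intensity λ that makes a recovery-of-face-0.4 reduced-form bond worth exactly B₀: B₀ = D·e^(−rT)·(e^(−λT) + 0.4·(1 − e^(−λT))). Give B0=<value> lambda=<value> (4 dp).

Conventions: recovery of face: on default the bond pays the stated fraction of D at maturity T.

Equity is a call on the firm's assets struck at D = 161.6316:
d₁ = [ln(V₀/D) + (r + σ²/2)T] / (σ√T)
   = [ln(377.5229/161.6316) + (0.0269 + 0.5·0.3301²)·4.6043] / (0.3301·√4.6043)
   = [0.848312 + 0.374712] / 0.708316 = 1.726662
d₂ = d₁ − σ√T = 1.726662 − 0.708316 = 1.018346
N(d₁) = 0.957886,  N(d₂) = 0.845743,  e^(−rT) = 0.883507
E₀ = V₀·N(d₁) − D·e^(−rT)·N(d₂)
   = 377.5229·0.957886 − 161.6316·0.883507·0.845743 = 240.849422
B₀ = V₀ − E₀ = 377.5229 − 240.849422 = 136.673478
e^(−λT) = (B₀·e^(rT)/D − 0.4)/(1 − 0.4) = (136.6735·1.131852/161.6316 − 0.4)/0.6 = 0.92846533
λ = −ln(0.92846533)/4.6043 = 0.016120

B0=136.6735 lambda=0.0161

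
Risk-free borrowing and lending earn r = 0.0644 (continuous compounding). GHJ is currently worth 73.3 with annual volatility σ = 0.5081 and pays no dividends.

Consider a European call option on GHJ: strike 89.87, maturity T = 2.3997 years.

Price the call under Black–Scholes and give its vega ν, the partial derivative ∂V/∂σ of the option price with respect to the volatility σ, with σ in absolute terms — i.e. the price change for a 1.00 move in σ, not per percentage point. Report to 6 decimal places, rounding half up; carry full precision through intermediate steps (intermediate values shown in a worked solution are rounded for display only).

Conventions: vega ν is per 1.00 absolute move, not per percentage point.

price = 21.194570
ν = 42.885199

σ√T = 0.5081·√2.3997 = 0.787096
d₁ = (ln(S/K) + (r+σ²/2)T) / (σ√T) = (ln(73.3/89.87) + (0.0644+0.5081²/2)·2.3997) / 0.787096 = (-0.203804 + 0.464301) / 0.787096 = 0.330960
d₂ = d₁ − σ√T = 0.330960 − 0.787096 = -0.456136
e^{−rT} = 0.856809
N(d₁) = 0.629663,  N(d₂) = 0.324146
Call price V = S·N(d₁) − K·e^{−rT}·N(d₂) = 46.154267 − 24.959697 = 21.194570
φ(d₁) = (1/√(2π))·e^{−d₁²/2} = 0.377681
ν = S·φ(d₁)·√T = 42.885199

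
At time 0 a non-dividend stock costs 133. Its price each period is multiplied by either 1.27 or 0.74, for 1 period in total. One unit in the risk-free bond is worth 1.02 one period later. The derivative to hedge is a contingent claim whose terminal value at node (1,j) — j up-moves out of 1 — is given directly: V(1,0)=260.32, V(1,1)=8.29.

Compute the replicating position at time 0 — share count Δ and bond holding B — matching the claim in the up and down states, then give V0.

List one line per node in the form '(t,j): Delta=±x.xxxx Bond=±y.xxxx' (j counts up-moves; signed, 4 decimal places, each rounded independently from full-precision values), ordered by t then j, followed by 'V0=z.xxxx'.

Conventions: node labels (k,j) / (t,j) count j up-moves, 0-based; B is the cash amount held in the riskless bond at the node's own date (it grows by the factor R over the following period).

(0,0): Delta=-3.5754 Bond=600.2068
V0=124.6785

Arbitrage-free pricing uses the up-move probability p* = (R−d)/(u−d) = 0.5283, discounting each step at R = 1.02.
Payoffs at expiry: V(1,0)=260.3200, V(1,1)=8.2900
Node (0,0) S=133.0000: V=(p*·8.2900+(1−p*)·260.3200)/1.02=124.6785; Δ=(8.2900−260.3200)/(168.9100−98.4200)=-3.5754; B=V−Δ·S=600.2068
As a check, the time-0 holding Δ(0,0)·S0 + B(0,0) comes to 124.6785 — exactly V0.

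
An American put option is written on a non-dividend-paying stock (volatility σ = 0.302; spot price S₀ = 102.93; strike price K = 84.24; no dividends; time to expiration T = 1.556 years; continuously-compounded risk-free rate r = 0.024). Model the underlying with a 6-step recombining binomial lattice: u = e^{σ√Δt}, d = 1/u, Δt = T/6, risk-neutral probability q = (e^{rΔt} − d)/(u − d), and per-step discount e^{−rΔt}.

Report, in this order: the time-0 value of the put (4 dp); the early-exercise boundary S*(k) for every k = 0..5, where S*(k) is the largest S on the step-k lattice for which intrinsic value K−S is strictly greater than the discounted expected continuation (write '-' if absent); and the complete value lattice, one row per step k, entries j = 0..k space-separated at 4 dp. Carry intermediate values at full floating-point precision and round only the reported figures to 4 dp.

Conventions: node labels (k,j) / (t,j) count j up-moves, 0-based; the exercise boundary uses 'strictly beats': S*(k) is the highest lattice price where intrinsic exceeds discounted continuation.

price = 5.9979
boundary = - - - - 55.6386 64.8885
tree:
5.9979
9.3099 2.5140
14.0604 4.3221 0.6021
20.5109 7.3061 1.1693 0.0000
28.6014 12.0765 2.2708 0.0000 0.0000
36.5327 19.3515 4.4098 0.0000 0.0000 0.0000
43.3334 28.6014 8.5638 0.0000 0.0000 0.0000 0.0000

Δt=0.25933  u=1.16625  d=0.85745  q=0.48185  discount=0.99380
step 6 (expiry): payoffs max(K−S,0) = 43.3334 28.6014 8.5638 0.0000 0.0000 0.0000 0.0000
step 5: (k=5,j=0): S=47.7073, K−S=36.5327, hold=36.0100 ⇒ V=36.5327 exercise | (k=5,j=1): S=64.8885, K−S=19.3515, hold=18.8288 ⇒ V=19.3515 exercise | (k=5,j=2): S=88.2573, K−S=0.0000, hold=4.4098 ⇒ V=4.4098 continue | (k=5,j=3): S=120.0420, K−S=0.0000, hold=0.0000 ⇒ V=0.0000 continue | (k=5,j=4): S=163.2737, K−S=0.0000, hold=0.0000 ⇒ V=0.0000 continue | (k=5,j=5): S=222.0746, K−S=0.0000, hold=0.0000 ⇒ V=0.0000 continue  boundary S*=64.8885
step 4: (k=4,j=0): S=55.6386, K−S=28.6014, hold=28.0787 ⇒ V=28.6014 exercise | (k=4,j=1): S=75.6762, K−S=8.5638, hold=12.0765 ⇒ V=12.0765 continue | (k=4,j=2): S=102.9300, K−S=0.0000, hold=2.2708 ⇒ V=2.2708 continue | (k=4,j=3): S=139.9989, K−S=0.0000, hold=0.0000 ⇒ V=0.0000 continue | (k=4,j=4): S=190.4178, K−S=0.0000, hold=0.0000 ⇒ V=0.0000 continue  boundary S*=55.6386
step 3: (k=3,j=0): S=64.8885, K−S=19.3515, hold=20.5109 ⇒ V=20.5109 continue | (k=3,j=1): S=88.2573, K−S=0.0000, hold=7.3061 ⇒ V=7.3061 continue | (k=3,j=2): S=120.0420, K−S=0.0000, hold=1.1693 ⇒ V=1.1693 continue | (k=3,j=3): S=163.2737, K−S=0.0000, hold=0.0000 ⇒ V=0.0000 continue  boundary S*=-
step 2: (k=2,j=0): S=75.6762, K−S=8.5638, hold=14.0604 ⇒ V=14.0604 continue | (k=2,j=1): S=102.9300, K−S=0.0000, hold=4.3221 ⇒ V=4.3221 continue | (k=2,j=2): S=139.9989, K−S=0.0000, hold=0.6021 ⇒ V=0.6021 continue  boundary S*=-
step 1: (k=1,j=0): S=88.2573, K−S=0.0000, hold=9.3099 ⇒ V=9.3099 continue | (k=1,j=1): S=120.0420, K−S=0.0000, hold=2.5140 ⇒ V=2.5140 continue  boundary S*=-
step 0: (k=0,j=0): S=102.9300, K−S=0.0000, hold=5.9979 ⇒ V=5.9979 continue  boundary S*=-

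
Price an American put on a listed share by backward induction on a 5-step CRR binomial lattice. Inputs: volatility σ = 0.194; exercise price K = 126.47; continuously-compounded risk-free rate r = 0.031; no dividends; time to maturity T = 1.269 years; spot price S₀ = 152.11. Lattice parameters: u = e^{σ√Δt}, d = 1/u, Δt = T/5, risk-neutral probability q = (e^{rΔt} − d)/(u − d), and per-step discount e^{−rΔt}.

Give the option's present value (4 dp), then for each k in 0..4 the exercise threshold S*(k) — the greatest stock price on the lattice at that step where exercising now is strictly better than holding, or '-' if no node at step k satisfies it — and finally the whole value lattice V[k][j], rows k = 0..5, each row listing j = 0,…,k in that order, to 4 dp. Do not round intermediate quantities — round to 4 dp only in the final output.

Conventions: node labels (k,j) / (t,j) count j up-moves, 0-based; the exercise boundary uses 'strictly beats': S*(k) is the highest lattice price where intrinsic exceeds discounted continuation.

Δt=0.25380, u=1.10267, d=0.90689, q=0.51593, disc=e^(-rΔt)=0.99216
k=5 terminal: V=max(K-S,0) → 33.1596 13.0156 0.0000 0.0000 0.0000 0.0000
k=4: j=0 S=102.8906 intr=23.5794 cont=22.5883 V=23.5794[EX]; j=1 S=125.1027 intr=1.3673 cont=6.2511 V=6.2511[hold]; j=2 S=152.1100 intr=0.0000 cont=0.0000 V=0.0000[hold]; j=3 S=184.9476 intr=0.0000 cont=0.0000 V=0.0000[hold]; j=4 S=224.8743 intr=0.0000 cont=0.0000 V=0.0000[hold]  S*(4)=102.8906
k=3: j=0 S=113.4544 intr=13.0156 cont=14.5245 V=14.5245[hold]; j=1 S=137.9470 intr=0.0000 cont=3.0022 V=3.0022[hold]; j=2 S=167.7271 intr=0.0000 cont=0.0000 V=0.0000[hold]; j=3 S=203.9362 intr=0.0000 cont=0.0000 V=0.0000[hold]  S*(3)=-
k=2: j=0 S=125.1027 intr=1.3673 cont=8.5125 V=8.5125[hold]; j=1 S=152.1100 intr=0.0000 cont=1.4419 V=1.4419[hold]; j=2 S=184.9476 intr=0.0000 cont=0.0000 V=0.0000[hold]  S*(2)=-
k=1: j=0 S=137.9470 intr=0.0000 cont=4.8265 V=4.8265[hold]; j=1 S=167.7271 intr=0.0000 cont=0.6925 V=0.6925[hold]  S*(1)=-
k=0: j=0 S=152.1100 intr=0.0000 cont=2.6725 V=2.6725[hold]  S*(0)=-

price = 2.6725
boundary = - - - - 102.8906
tree:
2.6725
4.8265 0.6925
8.5125 1.4419 0.0000
14.5245 3.0022 0.0000 0.0000
23.5794 6.2511 0.0000 0.0000 0.0000
33.1596 13.0156 0.0000 0.0000 0.0000 0.0000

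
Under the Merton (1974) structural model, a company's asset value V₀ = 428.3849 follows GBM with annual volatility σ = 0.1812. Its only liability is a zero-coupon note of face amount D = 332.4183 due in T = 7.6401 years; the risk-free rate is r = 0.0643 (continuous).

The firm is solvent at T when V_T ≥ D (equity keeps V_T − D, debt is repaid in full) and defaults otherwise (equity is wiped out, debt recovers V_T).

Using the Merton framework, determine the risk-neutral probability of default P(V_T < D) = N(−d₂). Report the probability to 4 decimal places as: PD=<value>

Work the structural quantities from V₀ = 428.3849 against face 332.4183:
d₁ = [ln(V₀/D) + (r + σ²/2)T] / (σ√T)
   = [ln(428.3849/332.4183) + (0.0643 + 0.5·0.1812²)·7.6401] / (0.1812·√7.6401)
   = [0.253628 + 0.616684] / 0.500850 = 1.737669
d₂ = d₁ − σ√T = 1.737669 − 0.500850 = 1.236819
risk-neutral PD = N(−d₂) = N(-1.236819) = 0.108077

PD=0.1081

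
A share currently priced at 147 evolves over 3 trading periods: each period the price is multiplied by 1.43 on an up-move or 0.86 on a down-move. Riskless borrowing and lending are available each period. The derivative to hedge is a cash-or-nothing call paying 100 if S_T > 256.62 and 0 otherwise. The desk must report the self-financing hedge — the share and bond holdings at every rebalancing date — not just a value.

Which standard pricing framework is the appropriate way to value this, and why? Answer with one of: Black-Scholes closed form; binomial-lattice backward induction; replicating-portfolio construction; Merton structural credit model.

framework: replicating-portfolio construction

Key observation: since the answer must list Δ and B at each node of the 1.43/0.86 lattice on 147, the replicating-portfolio method — solving the two-state system at every node — is the one that applies.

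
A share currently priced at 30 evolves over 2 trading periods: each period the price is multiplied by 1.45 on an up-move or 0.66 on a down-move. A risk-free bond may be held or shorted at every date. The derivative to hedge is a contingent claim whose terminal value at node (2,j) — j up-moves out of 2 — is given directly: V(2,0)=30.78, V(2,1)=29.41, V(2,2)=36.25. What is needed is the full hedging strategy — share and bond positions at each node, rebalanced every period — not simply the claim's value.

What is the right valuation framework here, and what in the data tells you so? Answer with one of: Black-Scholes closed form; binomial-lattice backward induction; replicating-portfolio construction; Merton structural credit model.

framework: replicating-portfolio construction

Key observation: what is demanded is not a single number but the (Δ, B) position at each node of the 1.45/0.66 tree starting at 30; constructing those positions is the replicating-portfolio method.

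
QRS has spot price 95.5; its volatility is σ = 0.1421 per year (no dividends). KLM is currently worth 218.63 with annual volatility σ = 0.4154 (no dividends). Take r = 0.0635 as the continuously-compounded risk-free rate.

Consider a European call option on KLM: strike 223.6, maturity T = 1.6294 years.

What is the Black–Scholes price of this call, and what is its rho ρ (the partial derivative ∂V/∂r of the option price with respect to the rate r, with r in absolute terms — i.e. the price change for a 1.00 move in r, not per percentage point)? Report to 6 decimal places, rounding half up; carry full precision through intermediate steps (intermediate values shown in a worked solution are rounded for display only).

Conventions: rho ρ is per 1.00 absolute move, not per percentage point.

price = 52.938032
ρ = 149.562296

σ√T = 0.4154·√1.6294 = 0.530250
d₁ = (ln(S/K) + (r+σ²/2)T) / (σ√T) = (ln(218.63/223.6) + (0.0635+0.4154²/2)·1.6294) / 0.530250 = (-0.022478 + 0.244049) / 0.530250 = 0.417862
d₂ = d₁ − σ√T = 0.417862 − 0.530250 = -0.112387
e^{−rT} = 0.901706
N(d₁) = 0.661976,  N(d₂) = 0.455258
Call price V = S·N(d₁) − K·e^{−rT}·N(d₂) = 144.727829 − 91.789797 = 52.938032
ρ = K·T·e^{−rT}·N(d₂) = 149.562296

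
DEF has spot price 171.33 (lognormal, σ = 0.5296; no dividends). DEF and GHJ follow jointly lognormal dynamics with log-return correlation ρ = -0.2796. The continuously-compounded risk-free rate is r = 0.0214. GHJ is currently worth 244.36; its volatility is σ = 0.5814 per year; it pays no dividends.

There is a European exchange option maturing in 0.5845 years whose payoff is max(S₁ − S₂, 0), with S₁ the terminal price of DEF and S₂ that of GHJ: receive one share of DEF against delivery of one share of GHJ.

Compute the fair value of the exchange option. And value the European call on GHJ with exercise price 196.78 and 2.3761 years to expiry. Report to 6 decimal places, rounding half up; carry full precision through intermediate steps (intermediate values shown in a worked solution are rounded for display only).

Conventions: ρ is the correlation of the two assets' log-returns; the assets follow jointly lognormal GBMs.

σ_eff = √(σ₁² + σ₂² − 2ρσ₁σ₂) = √(0.5296² + 0.5814² − 2·-0.2796·0.5296·0.5814) = 0.889205
d₁ = (ln(S₁/S₂) + (q₂ − q₁ + σ_eff²/2)T) / (σ_eff√T) = (ln(171.33/244.36) + (0.0 − 0.0 + 0.395343)·0.5845) / 0.679820 = -0.182362
d₂ = d₁ − σ_eff√T = -0.182362 − 0.679820 = -0.862182
N(d₁) = 0.427649,  N(d₂) = 0.194294
V = S₁·e^{−q₁T}·N(d₁) − S₂·e^{−q₂T}·N(d₂) = 73.269163 − 47.477600 = 25.791563
[vanilla: GHJ call K=196.78]
σ√T = 0.5814·√2.3761 = 0.896205
d₁ = (ln(S/K) + (r+σ²/2)T) / (σ√T) = (ln(244.36/196.78) + (0.0214+0.5814²/2)·2.3761) / 0.896205 = (0.216556 + 0.452440) / 0.896205 = 0.746477
d₂ = d₁ − σ√T = 0.746477 − 0.896205 = -0.149728
e^{−rT} = 0.950423
N(d₁) = 0.772310,  N(d₂) = 0.440490
price = S·N(d₁) − K·e^{−rT}·N(d₂) = 188.721756 − 82.382198 = 106.339558

exchange price = 25.791563
price(GHJ call K=196.78) = 106.339558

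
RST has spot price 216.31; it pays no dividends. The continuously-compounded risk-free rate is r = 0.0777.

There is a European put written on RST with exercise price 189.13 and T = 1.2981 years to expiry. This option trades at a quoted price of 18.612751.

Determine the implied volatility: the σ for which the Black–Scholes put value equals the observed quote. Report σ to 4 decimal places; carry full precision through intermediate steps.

At σ = 0.4257 the Black–Scholes value reproduces the quote:
σ√T = 0.4257·√1.2981 = 0.485018
d₁ = (ln(S/K) + (r+σ²/2)T) / (σ√T) = (ln(216.31/189.13) + (0.0777+0.4257²/2)·1.2981) / 0.485018 = (0.134278 + 0.218484) / 0.485018 = 0.727316
d₂ = d₁ − σ√T = 0.727316 − 0.485018 = 0.242299
e^{−rT} = 0.904057
N(−d₁) = 0.233516,  N(−d₂) = 0.404274
V = K·e^{−rT}·N(−d₂) − S·N(−d₁) = 69.124607 − 50.511857 = 18.612751 (the quoted price), and the Black–Scholes price is strictly increasing in σ, so σ is unique

sigma = 0.4257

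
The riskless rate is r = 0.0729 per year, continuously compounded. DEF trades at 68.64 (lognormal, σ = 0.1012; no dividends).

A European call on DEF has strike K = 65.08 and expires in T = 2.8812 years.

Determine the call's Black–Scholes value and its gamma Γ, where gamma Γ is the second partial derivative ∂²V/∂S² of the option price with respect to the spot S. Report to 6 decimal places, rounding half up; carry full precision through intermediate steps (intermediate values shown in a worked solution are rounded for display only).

σ√T = 0.1012·√2.8812 = 0.171778
d₁ = (ln(S/K) + (r+σ²/2)T) / (σ√T) = (ln(68.64/65.08) + (0.0729+0.1012²/2)·2.8812) / 0.171778 = (0.053258 + 0.224793) / 0.171778 = 1.618669
d₂ = d₁ − σ√T = 1.618669 − 0.171778 = 1.446891
e^{−rT} = 0.810552
N(d₁) = 0.947241,  N(d₂) = 0.926036
Call price V = S·N(d₁) − K·e^{−rT}·N(d₂) = 65.018603 − 48.849098 = 16.169505
φ(d₁) = (1/√(2π))·e^{−d₁²/2} = 0.107638
Γ = φ(d₁) / (S·σ·√T) = 0.009129

price = 16.169505
Γ = 0.009129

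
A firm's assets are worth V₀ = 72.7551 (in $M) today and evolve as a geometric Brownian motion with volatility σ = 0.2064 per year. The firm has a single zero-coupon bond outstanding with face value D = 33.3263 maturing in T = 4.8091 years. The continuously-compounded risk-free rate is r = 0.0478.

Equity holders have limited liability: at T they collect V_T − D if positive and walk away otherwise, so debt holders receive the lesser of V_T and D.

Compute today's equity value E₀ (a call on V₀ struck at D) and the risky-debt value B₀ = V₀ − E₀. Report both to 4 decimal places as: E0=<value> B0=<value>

E0=46.3595 B0=26.3956

Work the structural quantities from V₀ = 72.7551 against face 33.3263:
d₁ = [ln(V₀/D) + (r + σ²/2)T] / (σ√T)
   = [ln(72.7551/33.3263) + (0.0478 + 0.5·0.2064²)·4.8091] / (0.2064·√4.8091)
   = [0.780752 + 0.332311] / 0.452628 = 2.459112
d₂ = d₁ − σ√T = 2.459112 − 0.452628 = 2.006483
N(d₁) = 0.993036,  N(d₂) = 0.977598,  e^(−rT) = 0.794633
E₀ = V₀·N(d₁) − D·e^(−rT)·N(d₂)
   = 72.7551·0.993036 − 33.3263·0.794633·0.977598 = 46.359516
B₀ = V₀ − E₀ = 72.7551 − 46.359516 = 26.395584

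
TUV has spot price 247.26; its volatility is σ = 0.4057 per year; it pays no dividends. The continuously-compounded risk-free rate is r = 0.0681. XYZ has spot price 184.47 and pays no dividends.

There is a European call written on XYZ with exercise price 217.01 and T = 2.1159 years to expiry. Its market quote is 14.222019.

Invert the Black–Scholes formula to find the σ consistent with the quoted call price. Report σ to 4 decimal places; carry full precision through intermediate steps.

sigma = 0.1472

At σ = 0.1472 the Black–Scholes value reproduces the quote:
σ√T = 0.1472·√2.1159 = 0.214119
d₁ = (ln(S/K) + (r+σ²/2)T) / (σ√T) = (ln(184.47/217.01) + (0.0681+0.1472²/2)·2.1159) / 0.214119 = (-0.162457 + 0.167016) / 0.214119 = 0.021295
d₂ = d₁ − σ√T = 0.021295 − 0.214119 = -0.192824
e^{−rT} = 0.865807
N(d₁) = 0.508495,  N(d₂) = 0.423548
V = S·N(d₁) − K·e^{−rT}·N(d₂) = 93.802052 − 79.580032 = 14.222019 (equal to the quote); since ∂V/∂σ > 0 for all σ, the implied volatility is unique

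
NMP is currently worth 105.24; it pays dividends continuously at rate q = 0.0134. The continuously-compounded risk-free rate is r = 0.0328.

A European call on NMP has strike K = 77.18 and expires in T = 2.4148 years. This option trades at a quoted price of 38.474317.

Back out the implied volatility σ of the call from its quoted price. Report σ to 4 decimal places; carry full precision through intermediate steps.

At σ = 0.3718 the Black–Scholes value reproduces the quote:
σ√T = 0.3718·√2.4148 = 0.577763
d₁ = (ln(S/K) + (r−q+σ²/2)T) / (σ√T) = (ln(105.24/77.18) + (0.0328−0.0134+0.3718²/2)·2.4148) / 0.577763 = (0.310103 + 0.213752) / 0.577763 = 0.906696
d₂ = d₁ − σ√T = 0.906696 − 0.577763 = 0.328932
e^{−rT} = 0.923850
e^{−qT} = 0.968160
N(d₁) = 0.817716,  N(d₂) = 0.628897
V = S·e^{−qT}·N(d₁) − K·e^{−rT}·N(d₂) = 83.316371 − 44.842055 = 38.474317 (matching the quote); vega is positive throughout, so no other σ reproduces this price

sigma = 0.3718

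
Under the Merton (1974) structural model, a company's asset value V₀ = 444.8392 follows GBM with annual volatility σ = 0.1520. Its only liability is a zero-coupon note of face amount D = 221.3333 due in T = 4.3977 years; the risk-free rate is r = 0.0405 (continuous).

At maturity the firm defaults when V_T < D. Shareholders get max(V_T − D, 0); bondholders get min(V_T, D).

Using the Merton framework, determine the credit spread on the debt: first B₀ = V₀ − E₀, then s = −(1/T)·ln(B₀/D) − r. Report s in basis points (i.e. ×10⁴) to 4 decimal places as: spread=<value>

spread=1.0039

With assets at 444.8392 and a single debt payment of 221.3333 at 4.3977 years:
d₁ = [ln(V₀/D) + (r + σ²/2)T] / (σ√T)
   = [ln(444.8392/221.3333) + (0.0405 + 0.5·0.1520²)·4.3977] / (0.1520·√4.3977)
   = [0.698043 + 0.228909] / 0.318755 = 2.908044
d₂ = d₁ − σ√T = 2.908044 − 0.318755 = 2.589289
N(d₁) = 0.998182,  N(d₂) = 0.995191,  e^(−rT) = 0.836853
E₀ = V₀·N(d₁) − D·e^(−rT)·N(d₂)
   = 444.8392·0.998182 − 221.3333·0.836853·0.995191 = 259.697516
B₀ = V₀ − E₀ = 444.8392 − 259.697516 = 185.141684
spread = −(1/T)·ln(B₀/D) − r = −(1/4.3977)·ln(185.141684/221.3333) − 0.0405 = 0.00010039
in basis points: 0.00010039 × 10⁴ = 1.0039 bp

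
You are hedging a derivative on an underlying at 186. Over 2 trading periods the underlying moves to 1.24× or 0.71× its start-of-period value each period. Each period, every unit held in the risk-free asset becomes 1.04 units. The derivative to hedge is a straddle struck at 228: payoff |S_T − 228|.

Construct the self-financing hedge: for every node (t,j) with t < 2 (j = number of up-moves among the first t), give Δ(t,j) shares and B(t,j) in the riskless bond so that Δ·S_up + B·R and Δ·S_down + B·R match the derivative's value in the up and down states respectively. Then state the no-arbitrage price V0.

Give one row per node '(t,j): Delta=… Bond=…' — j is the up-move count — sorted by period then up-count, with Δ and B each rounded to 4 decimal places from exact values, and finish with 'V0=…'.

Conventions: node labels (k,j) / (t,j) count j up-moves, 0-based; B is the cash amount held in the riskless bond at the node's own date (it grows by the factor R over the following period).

Risk-neutral probability p* = (R−d)/(u−d) = (1.04−0.71)/(1.24−0.71) = 0.6226.
At maturity the claim pays: V(2,0)=134.2374, V(2,1)=64.2456, V(2,2)=57.9936
Node (1,0) S=132.0600: V=(p*·64.2456+(1−p*)·134.2374)/1.04=87.1708; Δ=(64.2456−134.2374)/(163.7544−93.7626)=-1.0000; B=V−Δ·S=219.2308
Node (1,1) S=230.6400: V=(p*·57.9936+(1−p*)·64.2456)/1.04=58.0316; Δ=(57.9936−64.2456)/(285.9936−163.7544)=-0.0511; B=V−Δ·S=69.8278
Node (0,0) S=186.0000: V=(p*·58.0316+(1−p*)·87.1708)/1.04=66.3726; Δ=(58.0316−87.1708)/(230.6400−132.0600)=-0.2956; B=V−Δ·S=121.3522
Check: Δ(0,0)·S0 + B(0,0) = 66.3726 = V0.

(0,0): Delta=-0.2956 Bond=121.3522
(1,0): Delta=-1.0000 Bond=219.2308
(1,1): Delta=-0.0511 Bond=69.8278
V0=66.3726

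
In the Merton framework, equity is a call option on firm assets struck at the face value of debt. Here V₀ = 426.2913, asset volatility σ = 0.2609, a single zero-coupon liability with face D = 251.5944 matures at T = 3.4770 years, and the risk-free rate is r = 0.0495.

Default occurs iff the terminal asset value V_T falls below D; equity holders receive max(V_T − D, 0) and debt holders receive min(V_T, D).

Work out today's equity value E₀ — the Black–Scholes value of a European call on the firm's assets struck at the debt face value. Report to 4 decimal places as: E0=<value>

E0=219.3057

Apply the equity-as-call identities (strike 251.5944, horizon 3.4770 years):
d₁ = [ln(V₀/D) + (r + σ²/2)T] / (σ√T)
   = [ln(426.2913/251.5944) + (0.0495 + 0.5·0.2609²)·3.4770] / (0.2609·√3.4770)
   = [0.527305 + 0.290449] / 0.486493 = 1.680916
d₂ = d₁ − σ√T = 1.680916 − 0.486493 = 1.194424
N(d₁) = 0.953610,  N(d₂) = 0.883844,  e^(−rT) = 0.841885
E₀ = V₀·N(d₁) − D·e^(−rT)·N(d₂)
   = 426.2913·0.953610 − 251.5944·0.841885·0.883844 = 219.305657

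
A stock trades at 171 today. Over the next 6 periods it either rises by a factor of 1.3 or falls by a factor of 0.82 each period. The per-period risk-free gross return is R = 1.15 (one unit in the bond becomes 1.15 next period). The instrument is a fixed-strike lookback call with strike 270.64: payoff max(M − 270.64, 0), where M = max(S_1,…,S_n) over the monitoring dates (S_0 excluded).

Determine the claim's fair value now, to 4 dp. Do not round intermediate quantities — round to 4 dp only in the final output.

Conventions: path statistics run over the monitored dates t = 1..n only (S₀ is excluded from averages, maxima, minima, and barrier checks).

price = 72.7909

Set p* = 0.6875 (from d < R < u); the path-dependent value is the discounted p*-expectation over all price paths.
Enumerate all 2^6 = 64 price paths (U = up ×1.3, D = down ×0.82); each path with k up-moves has probability p*^k·(1−p*)^(6−k).
DDDDDD: M=140.2200, payoff=0.0000, prob=0.000931
UDDDDD: M=222.3000, payoff=0.0000, prob=0.002049
DUDDDD: M=182.2860, payoff=0.0000, prob=0.002049
UUDDDD: M=288.9900, payoff=18.3500, prob=0.004508
DDUDDD: M=149.4745, payoff=0.0000, prob=0.002049
UDUDDD: M=236.9718, payoff=0.0000, prob=0.004508
DUUDDD: M=236.9718, payoff=0.0000, prob=0.004508
UUUDDD: M=375.6870, payoff=105.0470, prob=0.009917
DDDUDD: M=140.2200, payoff=0.0000, prob=0.002049
UDDUDD: M=222.3000, payoff=0.0000, prob=0.004508
DUDUDD: M=194.3169, payoff=0.0000, prob=0.004508
UUDUDD: M=308.0633, payoff=37.4233, prob=0.009917
DDUUDD: M=194.3169, payoff=0.0000, prob=0.004508
UDUUDD: M=308.0633, payoff=37.4233, prob=0.009917
DUUUDD: M=308.0633, payoff=37.4233, prob=0.009917
UUUUDD: M=488.3931, payoff=217.7531, prob=0.021817
DDDDUD: M=140.2200, payoff=0.0000, prob=0.002049
UDDDUD: M=222.3000, payoff=0.0000, prob=0.004508
DUDDUD: M=182.2860, payoff=0.0000, prob=0.004508
UUDDUD: M=288.9900, payoff=18.3500, prob=0.009917
DDUDUD: M=159.3398, payoff=0.0000, prob=0.004508
UDUDUD: M=252.6119, payoff=0.0000, prob=0.009917
DUUDUD: M=252.6119, payoff=0.0000, prob=0.009917
UUUDUD: M=400.4823, payoff=129.8423, prob=0.021817
DDDUUD: M=159.3398, payoff=0.0000, prob=0.004508
UDDUUD: M=252.6119, payoff=0.0000, prob=0.009917
DUDUUD: M=252.6119, payoff=0.0000, prob=0.009917
UUDUUD: M=400.4823, payoff=129.8423, prob=0.021817
DDUUUD: M=252.6119, payoff=0.0000, prob=0.009917
UDUUUD: M=400.4823, payoff=129.8423, prob=0.021817
DUUUUD: M=400.4823, payoff=129.8423, prob=0.021817
UUUUUD: M=634.9110, payoff=364.2710, prob=0.047997
DDDDDU: M=140.2200, payoff=0.0000, prob=0.002049
UDDDDU: M=222.3000, payoff=0.0000, prob=0.004508
DUDDDU: M=182.2860, payoff=0.0000, prob=0.004508
UUDDDU: M=288.9900, payoff=18.3500, prob=0.009917
DDUDDU: M=149.4745, payoff=0.0000, prob=0.004508
UDUDDU: M=236.9718, payoff=0.0000, prob=0.009917
DUUDDU: M=236.9718, payoff=0.0000, prob=0.009917
UUUDDU: M=375.6870, payoff=105.0470, prob=0.021817
DDDUDU: M=140.2200, payoff=0.0000, prob=0.004508
UDDUDU: M=222.3000, payoff=0.0000, prob=0.009917
DUDUDU: M=207.1418, payoff=0.0000, prob=0.009917
UUDUDU: M=328.3955, payoff=57.7555, prob=0.021817
DDUUDU: M=207.1418, payoff=0.0000, prob=0.009917
UDUUDU: M=328.3955, payoff=57.7555, prob=0.021817
DUUUDU: M=328.3955, payoff=57.7555, prob=0.021817
UUUUDU: M=520.6270, payoff=249.9870, prob=0.047997
DDDDUU: M=140.2200, payoff=0.0000, prob=0.004508
UDDDUU: M=222.3000, payoff=0.0000, prob=0.009917
DUDDUU: M=207.1418, payoff=0.0000, prob=0.009917
UUDDUU: M=328.3955, payoff=57.7555, prob=0.021817
DDUDUU: M=207.1418, payoff=0.0000, prob=0.009917
UDUDUU: M=328.3955, payoff=57.7555, prob=0.021817
DUUDUU: M=328.3955, payoff=57.7555, prob=0.021817
UUUDUU: M=520.6270, payoff=249.9870, prob=0.047997
DDDUUU: M=207.1418, payoff=0.0000, prob=0.009917
UDDUUU: M=328.3955, payoff=57.7555, prob=0.021817
DUDUUU: M=328.3955, payoff=57.7555, prob=0.021817
UUDUUU: M=520.6270, payoff=249.9870, prob=0.047997
DDUUUU: M=328.3955, payoff=57.7555, prob=0.021817
UDUUUU: M=520.6270, payoff=249.9870, prob=0.047997
DUUUUU: M=520.6270, payoff=249.9870, prob=0.047997
UUUUUU: M=825.3843, payoff=554.7443, prob=0.105593
Price = Σ prob·payoff / R^6 = 168.369749 / 2.313061 = 72.7909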